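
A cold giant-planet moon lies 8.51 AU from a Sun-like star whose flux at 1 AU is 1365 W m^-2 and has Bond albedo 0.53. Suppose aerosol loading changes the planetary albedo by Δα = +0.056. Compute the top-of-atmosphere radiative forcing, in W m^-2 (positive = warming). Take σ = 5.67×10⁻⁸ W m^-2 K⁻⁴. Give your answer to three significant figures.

Flux at the orbit: S = 1365/(8.51)² = 18.85 W m^-2.
The change in absorbed flux is Δ[S(1−α)/4] = −SΔα/4 = -0.2639 W m^-2.

-0.264 W m^-2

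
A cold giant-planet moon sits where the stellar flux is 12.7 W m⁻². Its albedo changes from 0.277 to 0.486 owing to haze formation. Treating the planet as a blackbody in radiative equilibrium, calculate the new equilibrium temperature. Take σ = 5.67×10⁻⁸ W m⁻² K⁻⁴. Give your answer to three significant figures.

With the new albedo, S(1−α₂)/4 = 1.632 W m⁻², so T₂ = 73.25 K.

73.2 K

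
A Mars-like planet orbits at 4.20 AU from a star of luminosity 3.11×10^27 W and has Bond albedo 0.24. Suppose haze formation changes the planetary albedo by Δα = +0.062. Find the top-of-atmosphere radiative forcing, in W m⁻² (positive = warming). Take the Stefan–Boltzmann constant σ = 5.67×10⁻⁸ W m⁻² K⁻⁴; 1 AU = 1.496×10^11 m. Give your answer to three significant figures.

Orbital distance: d = 4.20 AU = 6.283×10^11 m.
Flux at the orbit: S = L/(4πd²) = 3.11×10^27/(4π·(6.28×10^11)²) = 626.9 W m⁻².
The change in absorbed flux is Δ[S(1−α)/4] = −SΔα/4 = -9.717 W m⁻².

-9.72 W m⁻²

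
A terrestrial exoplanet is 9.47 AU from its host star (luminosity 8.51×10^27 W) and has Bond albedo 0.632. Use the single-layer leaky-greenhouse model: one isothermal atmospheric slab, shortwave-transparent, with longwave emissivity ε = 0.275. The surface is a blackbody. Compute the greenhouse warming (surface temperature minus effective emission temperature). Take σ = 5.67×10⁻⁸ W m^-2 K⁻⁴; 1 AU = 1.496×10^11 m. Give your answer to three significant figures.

5.76 K

d = 9.47 × 1.496×10^11 m = 1.417×10^12 m.
S = L/(4πd²) = 337.4 W m^-2.
At the top of the atmosphere, σT_e⁴ = S(1−α)/4 = 31.04 W m^-2, giving T_e = 153.0 K.
The surface balance (absorbed SW + ε·downward IR = σT_s⁴) with T_a⁴ = T_s⁴/2 reduces to T_s = T_e·[2/(2−ε)]^¼ = 158.7 K.
Greenhouse warming: T_s − T_e = 5.763 K.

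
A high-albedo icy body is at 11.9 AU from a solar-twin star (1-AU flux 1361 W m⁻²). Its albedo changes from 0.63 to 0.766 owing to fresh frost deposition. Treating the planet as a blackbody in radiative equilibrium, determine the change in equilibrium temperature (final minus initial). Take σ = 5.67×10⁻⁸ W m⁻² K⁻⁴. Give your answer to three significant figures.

-6.81 K

Flux at the orbit: S = 1361/(11.9)² = 9.611 W m⁻².
Before: T₁ = [9.611·0.37/(4σ)]^(1/4) = 62.93 K.
After:  T₂ = [9.611·0.234/(4σ)]^(1/4) = 56.12 K.
ΔT = T₂ − T₁ = -6.810 K.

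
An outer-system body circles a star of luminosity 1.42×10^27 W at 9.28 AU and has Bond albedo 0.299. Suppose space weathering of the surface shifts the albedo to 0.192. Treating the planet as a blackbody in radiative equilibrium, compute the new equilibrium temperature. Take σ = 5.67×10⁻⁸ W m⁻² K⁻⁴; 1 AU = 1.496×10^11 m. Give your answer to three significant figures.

120 K

Orbital distance: d = 9.28 AU = 1.388×10^12 m.
S = L/(4πd²) = 58.63 W m⁻².
New equilibrium: T₂ = [(1−0.192)·58.63/(4σ)]^(1/4) = 120.2 K.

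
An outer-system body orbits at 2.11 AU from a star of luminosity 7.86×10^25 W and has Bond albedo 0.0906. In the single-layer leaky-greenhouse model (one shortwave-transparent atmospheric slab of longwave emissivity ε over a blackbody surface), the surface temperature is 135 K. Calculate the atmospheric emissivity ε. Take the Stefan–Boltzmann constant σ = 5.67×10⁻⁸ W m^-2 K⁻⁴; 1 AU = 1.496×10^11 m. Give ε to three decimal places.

Orbital distance: d = 2.11 AU = 3.157×10^11 m.
Spreading L over a sphere of radius d: S = 7.86×10^25/(4π·3.16×10^11²) = 62.77 W m^-2.
First, T_e = [62.77·(1−0.0906)/(4σ)]^(1/4) = 126.0 K.
T_s⁴ = T_e⁴·2/(2−ε) → ε = 2 − 2(T_e/T_s)⁴ = 2 − 2·(126.0/135)⁴ = 0.4844.

0.484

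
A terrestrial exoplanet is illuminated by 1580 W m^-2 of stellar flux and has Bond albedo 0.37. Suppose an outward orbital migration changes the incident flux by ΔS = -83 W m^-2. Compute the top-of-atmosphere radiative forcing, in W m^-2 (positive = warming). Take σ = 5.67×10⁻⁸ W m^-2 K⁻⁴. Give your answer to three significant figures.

-13.1 W m^-2

ΔF = Δ[S(1−α)]/4 = (1−0.37)·-83/4 = -13.07 W m^-2.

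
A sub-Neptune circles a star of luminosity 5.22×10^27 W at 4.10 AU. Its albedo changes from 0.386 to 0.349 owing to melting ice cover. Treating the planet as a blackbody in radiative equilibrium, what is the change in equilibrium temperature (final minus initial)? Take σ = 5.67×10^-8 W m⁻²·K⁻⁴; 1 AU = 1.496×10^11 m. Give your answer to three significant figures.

3.45 K

Orbital distance: d = 4.10 AU = 6.134×10^11 m.
Spreading L over a sphere of radius d: S = 5.22×10^27/(4π·6.13×10^11²) = 1104 W m⁻².
Before: T₁ = [1104·0.614/(4σ)]^(1/4) = 233.8 K.
With α = 0.349, T₂ = 237.3 K.
Change: 237.3 − 233.8 = 3.446 K.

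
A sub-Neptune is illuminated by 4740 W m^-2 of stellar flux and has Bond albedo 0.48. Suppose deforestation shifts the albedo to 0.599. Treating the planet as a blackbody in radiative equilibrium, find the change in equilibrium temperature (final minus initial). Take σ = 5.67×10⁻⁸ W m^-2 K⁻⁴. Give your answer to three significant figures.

Initial: T₁ = [S(1−0.48)/(4σ)]^(1/4) = 322.9 K.
After:  T₂ = [4740·0.401/(4σ)]^(1/4) = 302.6 K.
Change: 302.6 − 322.9 = -20.31 K.

-20.3 kelvin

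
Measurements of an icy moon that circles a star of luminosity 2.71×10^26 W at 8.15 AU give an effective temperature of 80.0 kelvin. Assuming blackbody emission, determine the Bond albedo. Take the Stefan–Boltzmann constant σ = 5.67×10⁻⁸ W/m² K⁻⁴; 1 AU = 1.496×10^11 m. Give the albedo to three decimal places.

0.360

d = 8.15 × 1.496×10^11 m = 1.219×10^12 m.
Spreading L over a sphere of radius d: S = 2.71×10^26/(4π·1.22×10^12²) = 14.51 W/m².
Energy balance: S(1−α)/4 = σT⁴, so 1−α = 4σT⁴/S.
σT⁴ = 2.322 W/m², so 4σT⁴ = 9.290 W/m².
Hence α = 1 − 9.290/14.51 = 0.3596.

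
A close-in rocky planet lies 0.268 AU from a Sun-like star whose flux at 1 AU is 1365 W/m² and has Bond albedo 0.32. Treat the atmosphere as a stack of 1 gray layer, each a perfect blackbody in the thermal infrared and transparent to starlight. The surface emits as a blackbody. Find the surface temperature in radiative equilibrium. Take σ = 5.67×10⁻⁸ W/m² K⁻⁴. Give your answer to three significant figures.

581 K

Irradiance scales as 1/d², so S = 1365 W/m² × (1/0.268)² = 19000 W/m².
Top-of-atmosphere balance: σT_e⁴ = S(1−α)/4 = 3231 W/m² → T_e = 488.6 K.
For an N-layer opaque stack, T_s⁴ = (N+1)T_e⁴, hence T_s = (2)^(1/4)×488.6 K = 581.0 K.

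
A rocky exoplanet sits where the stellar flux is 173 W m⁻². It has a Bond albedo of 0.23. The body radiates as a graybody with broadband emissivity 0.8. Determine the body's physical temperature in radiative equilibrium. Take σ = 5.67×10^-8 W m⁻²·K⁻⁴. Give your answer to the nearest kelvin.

Averaging over the sphere, the absorbed flux is S(1−α)/4 = 33.30 W m⁻².
Equating to εσT⁴ with ε = 0.8: T = (33.30/0.8σ)^(1/4) = 164.6 K.

165 K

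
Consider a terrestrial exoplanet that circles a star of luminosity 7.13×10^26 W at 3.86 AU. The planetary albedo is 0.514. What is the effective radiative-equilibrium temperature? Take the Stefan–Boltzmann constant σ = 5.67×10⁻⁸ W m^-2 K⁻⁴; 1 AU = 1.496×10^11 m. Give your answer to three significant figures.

d = 3.86 × 1.496×10^11 m = 5.775×10^11 m.
S = L/(4πd²) = 170.2 W m^-2.
The planet absorbs (1−α)S over its disc πR² and re-emits over 4πR², so the mean absorbed flux is (1−0.514)·170.2/4 = 20.67 W m^-2.
Balancing against σT⁴: T = (20.67/5.67×10⁻⁸)^(1/4) = 138.2 K.

138 K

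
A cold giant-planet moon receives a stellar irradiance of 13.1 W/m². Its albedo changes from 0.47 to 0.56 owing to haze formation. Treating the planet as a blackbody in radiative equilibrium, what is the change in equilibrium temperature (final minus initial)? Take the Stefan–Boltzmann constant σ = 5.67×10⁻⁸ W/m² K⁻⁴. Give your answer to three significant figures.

-3.38 K

With α = 0.47, T₁ = 74.38 K.
Final:   T₂ = [S(1−0.56)/(4σ)]^(1/4) = 71.00 K.
Change: 71.00 − 74.38 = -3.381 K.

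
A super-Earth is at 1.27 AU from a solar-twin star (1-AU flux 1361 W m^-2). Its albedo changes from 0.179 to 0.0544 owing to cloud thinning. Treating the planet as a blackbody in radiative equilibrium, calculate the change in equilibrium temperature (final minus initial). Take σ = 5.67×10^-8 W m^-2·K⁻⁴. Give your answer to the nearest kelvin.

Flux at the orbit: S = 1361/(1.27)² = 843.8 W m^-2.
Initial: T₁ = [S(1−0.179)/(4σ)]^(1/4) = 235.1 K.
With α = 0.0544, T₂ = 243.5 K.
Change: 243.5 − 235.1 = 8.453 K.

8 kelvin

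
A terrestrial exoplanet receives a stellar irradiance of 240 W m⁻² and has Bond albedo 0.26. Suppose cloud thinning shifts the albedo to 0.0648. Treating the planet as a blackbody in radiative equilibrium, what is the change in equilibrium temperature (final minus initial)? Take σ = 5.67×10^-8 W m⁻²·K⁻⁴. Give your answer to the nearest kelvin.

With α = 0.26, T₁ = 167.3 K.
Final:   T₂ = [S(1−0.0648)/(4σ)]^(1/4) = 177.4 K.
ΔT = T₂ − T₁ = 10.08 K.

10 K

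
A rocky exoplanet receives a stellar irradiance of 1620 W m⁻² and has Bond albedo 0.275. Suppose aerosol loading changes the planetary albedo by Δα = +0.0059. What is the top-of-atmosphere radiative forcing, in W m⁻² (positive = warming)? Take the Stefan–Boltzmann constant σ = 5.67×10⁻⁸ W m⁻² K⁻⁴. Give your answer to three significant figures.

ΔF = −(S/4)Δα = −(1620/4)×(+0.0059) = -2.389 W m⁻².

-2.39 W m⁻²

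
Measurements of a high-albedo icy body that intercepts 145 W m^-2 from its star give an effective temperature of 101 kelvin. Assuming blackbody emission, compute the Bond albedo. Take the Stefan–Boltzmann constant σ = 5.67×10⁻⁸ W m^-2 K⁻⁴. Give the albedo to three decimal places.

0.837

From σT⁴ = S(1−α)/4 we invert for α: 1−α = 4σT⁴/S.
4σT⁴ = 4·5.67×10⁻⁸·(101)⁴ = 23.60 W m^-2.
1−α = 23.60/145.0 = 0.1628, so α = 0.8372.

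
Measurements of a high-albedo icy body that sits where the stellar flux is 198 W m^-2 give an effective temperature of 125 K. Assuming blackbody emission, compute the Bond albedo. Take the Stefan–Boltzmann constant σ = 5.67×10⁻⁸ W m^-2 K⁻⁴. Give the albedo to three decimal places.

Energy balance: S(1−α)/4 = σT⁴, so 1−α = 4σT⁴/S.
4σT⁴ = 4·5.67×10⁻⁸·(125)⁴ = 55.37 W m^-2.
1−α = 55.37/198.0 = 0.2797, so α = 0.7203.

0.720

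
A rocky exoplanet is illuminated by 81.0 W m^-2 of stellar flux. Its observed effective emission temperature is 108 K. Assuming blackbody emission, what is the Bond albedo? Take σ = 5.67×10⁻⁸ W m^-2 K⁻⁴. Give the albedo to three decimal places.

0.619

Rearranging the radiative balance, α = 1 − 4σT⁴/S.
4σT⁴ = 4·5.67×10⁻⁸·(108)⁴ = 30.86 W m^-2.
1−α = 30.86/81.00 = 0.3809, so α = 0.6191.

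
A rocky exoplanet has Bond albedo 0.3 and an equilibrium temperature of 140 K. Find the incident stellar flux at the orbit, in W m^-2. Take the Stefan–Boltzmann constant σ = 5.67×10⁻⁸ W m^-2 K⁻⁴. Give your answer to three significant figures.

124 W m^-2

From S(1−α)/4 = σT⁴: S = 4σT⁴/(1−α).
σT⁴ = 5.67×10⁻⁸·(140)⁴ = 21.78 W m^-2.
S = 4·21.78/0.7 = 124.5 W m^-2.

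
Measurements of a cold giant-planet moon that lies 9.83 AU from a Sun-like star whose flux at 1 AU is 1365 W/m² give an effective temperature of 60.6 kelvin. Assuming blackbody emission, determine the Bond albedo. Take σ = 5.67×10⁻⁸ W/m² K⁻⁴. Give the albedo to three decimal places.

0.783

By the inverse-square law, S = 1365/9.83² = 14.13 W/m².
Rearranging the radiative balance, α = 1 − 4σT⁴/S.
σT⁴ = 0.7647 W/m², so 4σT⁴ = 3.059 W/m².
1−α = 3.059/14.13 = 0.2165, so α = 0.7835.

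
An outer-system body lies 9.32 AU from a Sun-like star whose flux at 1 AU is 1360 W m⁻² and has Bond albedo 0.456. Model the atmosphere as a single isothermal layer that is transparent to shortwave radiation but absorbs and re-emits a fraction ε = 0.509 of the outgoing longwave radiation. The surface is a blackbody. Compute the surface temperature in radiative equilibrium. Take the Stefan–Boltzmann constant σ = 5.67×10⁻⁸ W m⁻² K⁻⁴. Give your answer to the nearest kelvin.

84 K

By the inverse-square law, S = 1360/9.32² = 15.66 W m⁻².
Effective emission temperature (TOA balance): σT_e⁴ = S(1−α)/4 = 2.129 W m⁻² → T_e = 78.28 K.
For a single slab of emissivity ε, T_s⁴ = 2T_e⁴/(2−ε); thus T_s = 78.28·(1.341)^(1/4) = 84.25 K.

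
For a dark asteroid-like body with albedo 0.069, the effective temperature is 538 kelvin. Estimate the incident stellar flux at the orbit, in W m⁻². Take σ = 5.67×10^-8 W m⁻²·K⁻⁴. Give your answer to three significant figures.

Invert the energy balance for S: S = 4σT⁴/(1−α).
The emitted flux is σT⁴ = 4750 W m⁻².
S = 4·4750/0.931 = 20410 W m⁻².

20400 W m⁻²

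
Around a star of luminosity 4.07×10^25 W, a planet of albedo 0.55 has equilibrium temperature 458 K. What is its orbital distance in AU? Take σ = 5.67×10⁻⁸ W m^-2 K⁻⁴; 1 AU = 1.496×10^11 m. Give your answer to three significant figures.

0.0808 AU

Energy balance gives S = 4σT⁴/(1−α) = 22180 W m^-2.
S = L/(4πd²) → d = √(L/4πS) = √(4.07×10^25/(4π·22180)) = 1.208×10^10 m = 0.08078 AU.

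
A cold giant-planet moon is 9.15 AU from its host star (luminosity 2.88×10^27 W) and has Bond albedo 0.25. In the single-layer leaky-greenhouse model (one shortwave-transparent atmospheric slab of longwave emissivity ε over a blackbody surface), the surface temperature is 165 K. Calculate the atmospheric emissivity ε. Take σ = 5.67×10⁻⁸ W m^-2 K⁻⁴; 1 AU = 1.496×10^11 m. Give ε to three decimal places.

d = 9.15 × 1.496×10^11 m = 1.369×10^12 m.
Spreading L over a sphere of radius d: S = 2.88×10^27/(4π·1.37×10^12²) = 122.3 W m^-2.
Effective temperature: T_e = [S(1−α)/(4σ)]^(1/4) = 141.8 K.
Since (2−ε)/2 = (T_e/T_s)⁴ = 0.5457, ε = 0.9086.

0.909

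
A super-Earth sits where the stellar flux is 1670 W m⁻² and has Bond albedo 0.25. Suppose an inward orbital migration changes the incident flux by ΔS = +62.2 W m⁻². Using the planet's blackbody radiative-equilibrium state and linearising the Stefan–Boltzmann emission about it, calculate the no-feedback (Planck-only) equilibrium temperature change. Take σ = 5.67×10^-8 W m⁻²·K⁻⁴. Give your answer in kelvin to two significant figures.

2.5 K

The baseline emission temperature is T_e = 272.6 K.
ΔF = Δ[S(1−α)]/4 = (1−0.25)·+62.2/4 = 11.66 W m⁻².
Planck response: λ_P = 4σT_e³ = 4·5.67×10⁻⁸·(272.6)³ = 4.595 W m⁻²/K.
So ΔT₀ = 11.66/4.595 = 2.54 K.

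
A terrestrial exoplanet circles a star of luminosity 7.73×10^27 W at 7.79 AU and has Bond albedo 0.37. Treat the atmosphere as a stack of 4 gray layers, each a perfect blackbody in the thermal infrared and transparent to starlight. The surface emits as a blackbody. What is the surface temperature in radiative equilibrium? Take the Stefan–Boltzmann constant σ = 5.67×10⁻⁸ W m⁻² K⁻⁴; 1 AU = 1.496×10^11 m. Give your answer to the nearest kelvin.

Orbital distance: d = 7.79 AU = 1.165×10^12 m.
Flux at the orbit: S = L/(4πd²) = 7.73×10^27/(4π·(1.17×10^12)²) = 452.9 W m⁻².
The effective emission temperature is T_e = [S(1−α)/(4σ)]^¼ = 188.3 K.
Layer-by-layer balance gives σT_s⁴ = (N+1)σT_e⁴, so T_s = 5^¼·188.3 = 281.6 K.

282 kelvin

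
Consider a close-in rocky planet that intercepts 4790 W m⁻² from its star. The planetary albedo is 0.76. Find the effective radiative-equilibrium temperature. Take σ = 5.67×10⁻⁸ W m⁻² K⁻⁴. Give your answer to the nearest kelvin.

267 kelvin

Absorbed flux (global mean): S(1−α)/4 = 4790·0.24/4 = 287.4 W m⁻².
Set σT⁴ = 287.4 → T = (287.4/σ)^(1/4) = 266.8 K.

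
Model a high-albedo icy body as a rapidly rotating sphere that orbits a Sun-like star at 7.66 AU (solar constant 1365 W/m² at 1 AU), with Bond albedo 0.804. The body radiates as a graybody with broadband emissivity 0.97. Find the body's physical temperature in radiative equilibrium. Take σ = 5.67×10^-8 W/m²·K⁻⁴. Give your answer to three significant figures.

67.5 K

Irradiance scales as 1/d², so S = 1365 W/m² × (1/7.66)² = 23.26 W/m².
Absorbed flux (global mean): S(1−α)/4 = 23.26·0.196/4 = 1.140 W/m².
Equating to εσT⁴ with ε = 0.97: T = (1.140/0.97σ)^(1/4) = 67.47 K.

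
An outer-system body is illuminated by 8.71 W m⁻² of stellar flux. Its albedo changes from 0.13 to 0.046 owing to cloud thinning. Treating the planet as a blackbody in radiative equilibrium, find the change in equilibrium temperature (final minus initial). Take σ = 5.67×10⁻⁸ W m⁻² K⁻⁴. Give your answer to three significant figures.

1.77 kelvin

Initial: T₁ = [S(1−0.13)/(4σ)]^(1/4) = 76.03 K.
Final:   T₂ = [S(1−0.046)/(4σ)]^(1/4) = 77.80 K.
Change: 77.80 − 76.03 = 1.772 K.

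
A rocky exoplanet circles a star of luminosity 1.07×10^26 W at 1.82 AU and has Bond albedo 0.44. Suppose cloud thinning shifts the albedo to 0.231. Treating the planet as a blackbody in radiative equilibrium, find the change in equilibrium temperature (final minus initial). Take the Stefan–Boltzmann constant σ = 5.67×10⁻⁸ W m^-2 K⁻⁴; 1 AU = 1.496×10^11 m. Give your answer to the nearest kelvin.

11 K

Orbital distance: d = 1.82 AU = 2.723×10^11 m.
Spreading L over a sphere of radius d: S = 1.07×10^26/(4π·2.72×10^11²) = 114.9 W m^-2.
Initial: T₁ = [S(1−0.44)/(4σ)]^(1/4) = 129.8 K.
With α = 0.231, T₂ = 140.5 K.
Change: 140.5 − 129.8 = 10.71 K.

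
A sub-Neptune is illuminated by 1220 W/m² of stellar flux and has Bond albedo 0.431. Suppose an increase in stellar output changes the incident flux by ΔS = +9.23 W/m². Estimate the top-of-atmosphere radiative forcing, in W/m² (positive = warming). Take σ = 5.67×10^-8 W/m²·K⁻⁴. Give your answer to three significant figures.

1.31 W/m²

TOA radiative forcing: ΔF = (1−α)ΔS/4 = 0.569·(+9.23)/4 = 1.313 W/m².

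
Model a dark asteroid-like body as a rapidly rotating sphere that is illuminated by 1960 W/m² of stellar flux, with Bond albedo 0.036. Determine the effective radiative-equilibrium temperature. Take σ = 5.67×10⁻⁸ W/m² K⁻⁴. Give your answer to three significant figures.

Averaging over the sphere, the absorbed flux is S(1−α)/4 = 472.4 W/m².
In equilibrium σT⁴ equals this, so T = 302.1 K.

302 K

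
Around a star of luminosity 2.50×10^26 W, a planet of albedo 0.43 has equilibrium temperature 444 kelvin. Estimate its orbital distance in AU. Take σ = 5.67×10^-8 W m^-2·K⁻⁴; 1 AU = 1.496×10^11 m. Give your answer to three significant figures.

0.240 AU

Energy balance gives S = 4σT⁴/(1−α) = 15460 W m^-2.
S = L/(4πd²) → d = √(L/4πS) = √(2.50×10^26/(4π·15460)) = 3.587×10^10 m = 0.2398 AU.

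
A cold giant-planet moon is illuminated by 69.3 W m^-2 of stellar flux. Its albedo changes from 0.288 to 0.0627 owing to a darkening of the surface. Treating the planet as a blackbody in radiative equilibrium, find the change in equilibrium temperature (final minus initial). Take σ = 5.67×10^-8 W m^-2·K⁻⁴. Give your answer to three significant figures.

8.64 kelvin

With α = 0.288, T₁ = 121.4 K.
After:  T₂ = [69.30·0.937/(4σ)]^(1/4) = 130.1 K.
ΔT = T₂ − T₁ = 8.641 K.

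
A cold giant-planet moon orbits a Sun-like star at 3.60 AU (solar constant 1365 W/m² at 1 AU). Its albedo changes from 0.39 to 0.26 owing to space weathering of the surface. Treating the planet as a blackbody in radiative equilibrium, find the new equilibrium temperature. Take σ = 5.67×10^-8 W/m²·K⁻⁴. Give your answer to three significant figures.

136 K

Irradiance scales as 1/d², so S = 1365 W/m² × (1/3.60)² = 105.3 W/m².
With the new albedo, S(1−α₂)/4 = 19.48 W/m², so T₂ = 136.2 K.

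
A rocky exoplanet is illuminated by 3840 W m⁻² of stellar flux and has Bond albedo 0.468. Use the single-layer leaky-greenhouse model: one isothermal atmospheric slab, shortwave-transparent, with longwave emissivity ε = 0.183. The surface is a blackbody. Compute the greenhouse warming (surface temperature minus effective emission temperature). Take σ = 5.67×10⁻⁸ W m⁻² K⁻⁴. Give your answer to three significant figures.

Effective emission temperature (TOA balance): σT_e⁴ = S(1−α)/4 = 510.7 W m⁻² → T_e = 308.1 K.
For a single slab of emissivity ε, T_s⁴ = 2T_e⁴/(2−ε); thus T_s = 308.1·(1.101)^(1/4) = 315.6 K.
The atmosphere warms the surface by 7.480 K.

7.48 K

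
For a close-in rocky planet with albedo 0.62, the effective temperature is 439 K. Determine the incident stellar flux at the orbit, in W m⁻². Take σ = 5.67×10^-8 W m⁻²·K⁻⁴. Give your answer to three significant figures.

22200 W m⁻²

From S(1−α)/4 = σT⁴: S = 4σT⁴/(1−α).
The emitted flux is σT⁴ = 2106 W m⁻².
So S = 4×2106/(1−0.62) = 22170 W m⁻².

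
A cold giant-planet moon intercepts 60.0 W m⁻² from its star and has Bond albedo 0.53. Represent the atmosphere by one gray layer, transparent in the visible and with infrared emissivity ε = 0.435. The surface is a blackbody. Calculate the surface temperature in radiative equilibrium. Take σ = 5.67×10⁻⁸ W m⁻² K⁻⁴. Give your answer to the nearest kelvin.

At the top of the atmosphere, σT_e⁴ = S(1−α)/4 = 7.050 W m⁻², giving T_e = 105.6 K.
Surface balance with a leaky layer gives σT_s⁴ = σT_e⁴·2/(2−ε), so T_s = T_e·[2/(2−0.435)]^(1/4) = 112.3 K.

112 kelvin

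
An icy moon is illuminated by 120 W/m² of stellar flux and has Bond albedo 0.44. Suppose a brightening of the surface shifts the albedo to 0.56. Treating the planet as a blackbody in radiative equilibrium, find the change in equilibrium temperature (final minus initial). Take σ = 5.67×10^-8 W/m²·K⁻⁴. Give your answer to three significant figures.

Before: T₁ = [120.0·0.56/(4σ)]^(1/4) = 131.2 K.
Final:   T₂ = [S(1−0.56)/(4σ)]^(1/4) = 123.5 K.
ΔT = T₂ − T₁ = -7.676 K.

-7.68 K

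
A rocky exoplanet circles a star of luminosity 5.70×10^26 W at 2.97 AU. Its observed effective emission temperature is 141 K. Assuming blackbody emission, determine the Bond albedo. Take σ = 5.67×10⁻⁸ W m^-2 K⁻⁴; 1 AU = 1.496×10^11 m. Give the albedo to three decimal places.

0.610

d = 2.97 × 1.496×10^11 m = 4.443×10^11 m.
S = L/(4πd²) = 229.8 W m^-2.
Rearranging the radiative balance, α = 1 − 4σT⁴/S.
4σT⁴ = 4·5.67×10⁻⁸·(141)⁴ = 89.64 W m^-2.
Hence α = 1 − 89.64/229.8 = 0.6099.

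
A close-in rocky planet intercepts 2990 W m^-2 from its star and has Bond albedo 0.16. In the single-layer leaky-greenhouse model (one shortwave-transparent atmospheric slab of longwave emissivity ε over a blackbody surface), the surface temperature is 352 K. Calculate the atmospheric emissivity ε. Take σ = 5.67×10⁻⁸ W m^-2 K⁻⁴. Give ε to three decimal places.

0.557

TOA balance gives T_e = 324.4 K.
Inverting T_s⁴ = 2T_e⁴/(2−ε): (T_e/T_s)⁴ = 0.7213, so ε = 2(1 − 0.7213) = 0.5573.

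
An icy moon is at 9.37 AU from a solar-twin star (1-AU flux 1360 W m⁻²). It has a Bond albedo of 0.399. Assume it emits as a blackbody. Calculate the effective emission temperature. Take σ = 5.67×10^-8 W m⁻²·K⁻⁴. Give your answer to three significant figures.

80.0 kelvin

Irradiance scales as 1/d², so S = 1360 W m⁻² × (1/9.37)² = 15.49 W m⁻².
Averaging over the sphere, the absorbed flux is S(1−α)/4 = 2.327 W m⁻².
In equilibrium σT⁴ equals this, so T = 80.04 K.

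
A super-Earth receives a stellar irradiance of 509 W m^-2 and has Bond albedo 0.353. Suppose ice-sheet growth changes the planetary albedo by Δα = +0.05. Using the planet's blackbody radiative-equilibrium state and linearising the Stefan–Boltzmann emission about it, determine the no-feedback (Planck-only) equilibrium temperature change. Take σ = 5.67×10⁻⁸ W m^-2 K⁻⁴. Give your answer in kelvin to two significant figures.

-3.8 kelvin

The baseline emission temperature is T_e = 195.2 K.
The change in absorbed flux is Δ[S(1−α)/4] = −SΔα/4 = -6.363 W m^-2.
Planck response: λ_P = 4σT_e³ = 4·5.67×10⁻⁸·(195.2)³ = 1.687 W m^-2/K.
Hence the no-feedback warming is ΔF/(4σT_e³) = -3.77 K.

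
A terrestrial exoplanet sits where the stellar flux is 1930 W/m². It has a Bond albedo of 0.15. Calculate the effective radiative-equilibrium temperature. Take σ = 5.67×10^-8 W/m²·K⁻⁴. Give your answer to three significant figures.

Averaging over the sphere, the absorbed flux is S(1−α)/4 = 410.1 W/m².
Balancing against σT⁴: T = (410.1/5.67×10⁻⁸)^(1/4) = 291.6 K.

292 K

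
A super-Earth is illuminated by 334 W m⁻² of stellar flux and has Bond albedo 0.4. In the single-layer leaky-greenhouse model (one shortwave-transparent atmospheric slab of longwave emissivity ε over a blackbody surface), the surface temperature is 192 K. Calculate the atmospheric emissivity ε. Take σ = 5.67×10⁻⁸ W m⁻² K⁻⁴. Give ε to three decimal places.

First, T_e = [334.0·(1−0.4)/(4σ)]^(1/4) = 172.4 K.
Inverting T_s⁴ = 2T_e⁴/(2−ε): (T_e/T_s)⁴ = 0.6502, so ε = 2(1 − 0.6502) = 0.6996.

0.700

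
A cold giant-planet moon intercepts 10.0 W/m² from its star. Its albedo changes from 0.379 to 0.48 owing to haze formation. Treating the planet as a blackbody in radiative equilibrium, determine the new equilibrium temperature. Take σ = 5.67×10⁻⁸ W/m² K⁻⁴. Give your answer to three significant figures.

69.2 kelvin

T₂ = [S(1−α₂)/(4σ)]^(1/4) = [10.00·0.52/(4σ)]^(1/4) = 69.20 K.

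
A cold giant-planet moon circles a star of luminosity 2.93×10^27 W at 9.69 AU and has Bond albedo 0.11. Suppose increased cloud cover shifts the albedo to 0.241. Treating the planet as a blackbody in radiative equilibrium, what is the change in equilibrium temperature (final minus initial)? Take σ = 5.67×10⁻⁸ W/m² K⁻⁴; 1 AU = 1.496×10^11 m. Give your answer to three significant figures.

d = 9.69 × 1.496×10^11 m = 1.450×10^12 m.
Spreading L over a sphere of radius d: S = 2.93×10^27/(4π·1.45×10^12²) = 111.0 W/m².
Before: T₁ = [111.0·0.89/(4σ)]^(1/4) = 144.5 K.
With α = 0.241, T₂ = 138.8 K.
Change: 138.8 − 144.5 = -5.637 K.

-5.64 kelvin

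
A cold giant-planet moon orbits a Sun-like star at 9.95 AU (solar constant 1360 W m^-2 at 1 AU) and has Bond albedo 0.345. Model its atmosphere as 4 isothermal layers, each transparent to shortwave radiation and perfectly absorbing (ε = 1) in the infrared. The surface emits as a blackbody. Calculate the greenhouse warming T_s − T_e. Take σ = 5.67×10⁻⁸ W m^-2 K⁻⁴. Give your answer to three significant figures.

By the inverse-square law, S = 1360/9.95² = 13.74 W m^-2.
OLR = S(1−α)/4 = 2.249 W m^-2; the top layer radiates at T_e = 79.36 K.
Surface: T_s = (5)^¼·T_e = 118.7 K.
So the greenhouse effect raises the surface by 118.7 − 79.36 = 39.31 K.

39.3 K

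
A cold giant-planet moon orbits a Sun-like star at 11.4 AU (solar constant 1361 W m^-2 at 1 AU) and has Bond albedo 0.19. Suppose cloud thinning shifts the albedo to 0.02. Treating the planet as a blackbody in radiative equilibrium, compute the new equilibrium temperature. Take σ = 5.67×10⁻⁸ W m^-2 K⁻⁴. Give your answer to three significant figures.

By the inverse-square law, S = 1361/11.4² = 10.47 W m^-2.
T₂ = [S(1−α₂)/(4σ)]^(1/4) = [10.47·0.98/(4σ)]^(1/4) = 82.02 K.

82.0 kelvin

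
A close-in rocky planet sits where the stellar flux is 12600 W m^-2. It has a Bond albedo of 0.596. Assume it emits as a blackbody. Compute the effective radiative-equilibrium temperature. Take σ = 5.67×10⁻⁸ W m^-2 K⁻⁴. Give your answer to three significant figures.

Averaging over the sphere, the absorbed flux is S(1−α)/4 = 1273 W m^-2.
Balancing against σT⁴: T = (1273/5.67×10⁻⁸)^(1/4) = 387.1 K.

387 kelvin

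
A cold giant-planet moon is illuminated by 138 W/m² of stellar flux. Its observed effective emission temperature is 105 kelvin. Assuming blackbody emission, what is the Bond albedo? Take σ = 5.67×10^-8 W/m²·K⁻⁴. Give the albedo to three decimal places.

Rearranging the radiative balance, α = 1 − 4σT⁴/S.
4σT⁴ = 4·5.67×10⁻⁸·(105)⁴ = 27.57 W/m².
Hence α = 1 − 27.57/138.0 = 0.8002.

0.800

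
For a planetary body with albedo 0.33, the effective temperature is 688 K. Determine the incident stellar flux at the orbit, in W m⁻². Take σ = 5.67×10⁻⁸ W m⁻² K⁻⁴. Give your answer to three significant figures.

From S(1−α)/4 = σT⁴: S = 4σT⁴/(1−α).
The emitted flux is σT⁴ = 12700 W m⁻².
So S = 4×12700/(1−0.33) = 75840 W m⁻².

75800 W m⁻²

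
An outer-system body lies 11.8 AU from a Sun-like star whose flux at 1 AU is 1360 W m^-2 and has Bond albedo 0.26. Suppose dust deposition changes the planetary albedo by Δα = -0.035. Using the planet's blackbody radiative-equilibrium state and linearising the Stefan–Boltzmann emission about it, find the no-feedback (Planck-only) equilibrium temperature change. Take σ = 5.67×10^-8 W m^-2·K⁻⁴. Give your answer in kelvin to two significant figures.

0.89 kelvin

By the inverse-square law, S = 1360/11.8² = 9.767 W m^-2.
Unperturbed T_e = [9.767·(1−0.26)/(4σ)]^¼ = 75.13 K.
The change in absorbed flux is Δ[S(1−α)/4] = −SΔα/4 = 0.08546 W m^-2.
Planck response: λ_P = 4σT_e³ = 4·5.67×10⁻⁸·(75.13)³ = 0.09620 W m^-2/K.
ΔT₀ = ΔF/λ_P = 0.08546/0.09620 = 0.888 K.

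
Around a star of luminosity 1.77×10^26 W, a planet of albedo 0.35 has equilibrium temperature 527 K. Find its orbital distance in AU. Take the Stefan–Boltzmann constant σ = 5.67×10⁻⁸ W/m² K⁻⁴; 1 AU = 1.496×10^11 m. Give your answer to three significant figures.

Required flux: S = 4σT⁴/(1−α) = 26910 W/m².
S = L/(4πd²) → d = √(L/4πS) = √(1.77×10^26/(4π·26910)) = 2.288×10^10 m = 0.1529 AU.

0.153 AU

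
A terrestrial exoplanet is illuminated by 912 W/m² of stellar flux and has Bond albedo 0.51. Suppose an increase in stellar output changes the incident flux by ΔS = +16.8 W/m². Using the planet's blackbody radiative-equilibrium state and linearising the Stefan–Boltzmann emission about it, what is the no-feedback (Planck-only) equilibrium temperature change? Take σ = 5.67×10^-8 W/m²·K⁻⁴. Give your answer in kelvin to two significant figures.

The baseline emission temperature is T_e = 210.7 K.
TOA radiative forcing: ΔF = (1−α)ΔS/4 = 0.49·(+16.8)/4 = 2.058 W/m².
Planck response: λ_P = 4σT_e³ = 4·5.67×10⁻⁸·(210.7)³ = 2.121 W/m²/K.
ΔT₀ = ΔF/λ_P = 2.058/2.121 = 0.970 K.

0.97 K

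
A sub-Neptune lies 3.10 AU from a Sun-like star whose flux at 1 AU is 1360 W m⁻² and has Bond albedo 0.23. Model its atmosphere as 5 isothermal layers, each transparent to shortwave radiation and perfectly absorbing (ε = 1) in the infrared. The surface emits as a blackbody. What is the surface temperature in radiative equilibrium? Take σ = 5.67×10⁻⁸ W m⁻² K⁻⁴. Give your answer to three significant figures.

232 kelvin

By the inverse-square law, S = 1360/3.10² = 141.5 W m⁻².
Top-of-atmosphere balance: σT_e⁴ = S(1−α)/4 = 27.24 W m⁻² → T_e = 148.1 K.
Layer-by-layer balance gives σT_s⁴ = (N+1)σT_e⁴, so T_s = 6^¼·148.1 = 231.7 K.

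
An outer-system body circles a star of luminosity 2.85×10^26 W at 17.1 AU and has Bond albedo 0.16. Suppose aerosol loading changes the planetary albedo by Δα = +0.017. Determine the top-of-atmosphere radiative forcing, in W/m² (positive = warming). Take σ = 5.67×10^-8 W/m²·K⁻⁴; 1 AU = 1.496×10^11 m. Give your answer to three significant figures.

-0.0147 W/m²

Orbital distance: d = 17.1 AU = 2.558×10^12 m.
Spreading L over a sphere of radius d: S = 2.85×10^26/(4π·2.56×10^12²) = 3.466 W/m².
ΔF = −(S/4)Δα = −(3.466/4)×(+0.017) = -0.01473 W/m².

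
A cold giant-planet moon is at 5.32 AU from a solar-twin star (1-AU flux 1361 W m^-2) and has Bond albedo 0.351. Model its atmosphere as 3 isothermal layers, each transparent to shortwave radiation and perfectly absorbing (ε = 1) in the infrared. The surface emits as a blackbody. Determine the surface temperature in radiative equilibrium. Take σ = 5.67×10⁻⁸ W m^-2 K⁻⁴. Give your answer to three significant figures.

Irradiance scales as 1/d², so S = 1361 W m^-2 × (1/5.32)² = 48.09 W m^-2.
Top-of-atmosphere balance: σT_e⁴ = S(1−α)/4 = 7.802 W m^-2 → T_e = 108.3 K.
Layer-by-layer balance gives σT_s⁴ = (N+1)σT_e⁴, so T_s = 4^¼·108.3 = 153.2 K.

153 K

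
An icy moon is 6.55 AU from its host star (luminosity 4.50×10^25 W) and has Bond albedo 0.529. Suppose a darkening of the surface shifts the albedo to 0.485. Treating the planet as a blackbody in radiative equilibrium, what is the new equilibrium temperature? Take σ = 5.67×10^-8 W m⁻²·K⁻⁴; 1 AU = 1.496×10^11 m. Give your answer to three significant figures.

53.9 K

Orbital distance: d = 6.55 AU = 9.799×10^11 m.
S = L/(4πd²) = 3.730 W m⁻².
With the new albedo, S(1−α₂)/4 = 0.4802 W m⁻², so T₂ = 53.95 K.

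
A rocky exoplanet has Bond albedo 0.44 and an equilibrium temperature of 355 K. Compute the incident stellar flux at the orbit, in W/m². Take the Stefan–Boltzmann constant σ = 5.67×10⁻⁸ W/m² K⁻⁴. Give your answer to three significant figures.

6430 W/m²

Invert the energy balance for S: S = 4σT⁴/(1−α).
σT⁴ = 5.67×10⁻⁸·(355)⁴ = 900.5 W/m².
S = 4·900.5/0.56 = 6432 W/m².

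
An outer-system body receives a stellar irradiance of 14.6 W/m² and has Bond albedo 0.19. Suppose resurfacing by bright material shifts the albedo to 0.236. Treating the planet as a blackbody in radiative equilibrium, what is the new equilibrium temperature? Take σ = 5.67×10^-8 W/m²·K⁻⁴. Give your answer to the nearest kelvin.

84 K

T₂ = [S(1−α₂)/(4σ)]^(1/4) = [14.60·0.764/(4σ)]^(1/4) = 83.74 K.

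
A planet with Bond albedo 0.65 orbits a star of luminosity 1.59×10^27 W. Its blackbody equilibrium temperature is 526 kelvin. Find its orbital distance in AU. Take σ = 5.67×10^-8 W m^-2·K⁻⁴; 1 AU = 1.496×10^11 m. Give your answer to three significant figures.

Required flux: S = 4σT⁴/(1−α) = 49600 W m^-2.
S = L/(4πd²) → d = √(L/4πS) = √(1.59×10^27/(4π·49600)) = 5.051×10^10 m = 0.3376 AU.

0.338 AU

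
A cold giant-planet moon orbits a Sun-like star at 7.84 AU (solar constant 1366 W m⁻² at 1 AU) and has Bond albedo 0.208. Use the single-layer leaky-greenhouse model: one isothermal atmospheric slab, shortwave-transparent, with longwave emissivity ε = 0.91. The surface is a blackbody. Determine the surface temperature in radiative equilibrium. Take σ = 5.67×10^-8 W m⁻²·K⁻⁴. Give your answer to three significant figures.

Flux at the orbit: S = 1366/(7.84)² = 22.22 W m⁻².
The planet radiates to space at T_e = [S(1−α)/(4σ)]^(1/4) = 93.86 K.
The surface balance (absorbed SW + ε·downward IR = σT_s⁴) with T_a⁴ = T_s⁴/2 reduces to T_s = T_e·[2/(2−ε)]^¼ = 109.2 K.

109 K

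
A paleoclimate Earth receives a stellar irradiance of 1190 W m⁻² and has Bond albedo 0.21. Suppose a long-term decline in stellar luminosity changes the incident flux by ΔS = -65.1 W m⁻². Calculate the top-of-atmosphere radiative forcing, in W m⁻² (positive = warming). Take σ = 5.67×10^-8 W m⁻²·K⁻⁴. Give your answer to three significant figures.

ΔF = Δ[S(1−α)]/4 = (1−0.21)·-65.1/4 = -12.86 W m⁻².

-12.9 W m⁻²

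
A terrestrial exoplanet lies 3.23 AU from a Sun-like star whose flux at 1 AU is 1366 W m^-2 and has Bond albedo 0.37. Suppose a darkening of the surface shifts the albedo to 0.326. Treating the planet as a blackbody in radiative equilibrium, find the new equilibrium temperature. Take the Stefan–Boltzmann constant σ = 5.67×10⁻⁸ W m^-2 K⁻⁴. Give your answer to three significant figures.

Irradiance scales as 1/d², so S = 1366 W m^-2 × (1/3.23)² = 130.9 W m^-2.
New equilibrium: T₂ = [(1−0.326)·130.9/(4σ)]^(1/4) = 140.4 K.

140 K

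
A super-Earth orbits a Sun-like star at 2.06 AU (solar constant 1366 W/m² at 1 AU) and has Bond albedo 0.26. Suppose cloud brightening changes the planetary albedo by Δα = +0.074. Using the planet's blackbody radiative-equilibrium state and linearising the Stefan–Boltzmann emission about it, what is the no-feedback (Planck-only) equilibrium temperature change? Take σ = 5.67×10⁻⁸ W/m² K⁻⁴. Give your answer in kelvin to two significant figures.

Irradiance scales as 1/d², so S = 1366 W/m² × (1/2.06)² = 321.9 W/m².
Unperturbed T_e = [321.9·(1−0.26)/(4σ)]^¼ = 180.0 K.
TOA radiative forcing: ΔF = −S·Δα/4 = −321.9·(+0.074)/4 = -5.955 W/m².
The Planck feedback parameter is 4σT_e³ = 1.323 W/m²/K.
Hence the no-feedback warming is ΔF/(4σT_e³) = -4.50 K.

-4.5 K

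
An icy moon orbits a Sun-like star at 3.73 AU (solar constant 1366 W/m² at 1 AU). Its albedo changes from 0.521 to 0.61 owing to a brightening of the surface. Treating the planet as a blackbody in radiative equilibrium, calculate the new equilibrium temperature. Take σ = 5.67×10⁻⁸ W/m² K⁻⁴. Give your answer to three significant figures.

114 kelvin

By the inverse-square law, S = 1366/3.73² = 98.18 W/m².
New equilibrium: T₂ = [(1−0.61)·98.18/(4σ)]^(1/4) = 114.0 K.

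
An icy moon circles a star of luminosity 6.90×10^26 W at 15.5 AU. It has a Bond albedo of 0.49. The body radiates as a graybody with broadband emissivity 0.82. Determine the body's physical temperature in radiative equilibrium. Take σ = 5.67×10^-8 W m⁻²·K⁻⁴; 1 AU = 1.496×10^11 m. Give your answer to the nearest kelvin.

d = 15.5 × 1.496×10^11 m = 2.319×10^12 m.
Flux at the orbit: S = L/(4πd²) = 6.90×10^26/(4π·(2.32×10^12)²) = 10.21 W m⁻².
The planet absorbs (1−α)S over its disc πR² and re-emits over 4πR², so the mean absorbed flux is (1−0.49)·10.21/4 = 1.302 W m⁻².
Radiative balance εσT⁴ = 1.302 gives T = [1.302/(0.82·σ)]^(1/4) = 72.75 K.

73 K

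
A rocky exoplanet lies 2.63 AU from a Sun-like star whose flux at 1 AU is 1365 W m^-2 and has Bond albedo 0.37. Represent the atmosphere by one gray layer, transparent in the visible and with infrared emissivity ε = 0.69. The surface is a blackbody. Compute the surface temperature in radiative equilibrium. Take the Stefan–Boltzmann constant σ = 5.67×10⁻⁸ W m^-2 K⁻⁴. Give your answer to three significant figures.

Flux at the orbit: S = 1365/(2.63)² = 197.3 W m^-2.
The planet radiates to space at T_e = [S(1−α)/(4σ)]^(1/4) = 153.0 K.
Surface balance with a leaky layer gives σT_s⁴ = σT_e⁴·2/(2−ε), so T_s = T_e·[2/(2−0.69)]^(1/4) = 170.1 K.

170 K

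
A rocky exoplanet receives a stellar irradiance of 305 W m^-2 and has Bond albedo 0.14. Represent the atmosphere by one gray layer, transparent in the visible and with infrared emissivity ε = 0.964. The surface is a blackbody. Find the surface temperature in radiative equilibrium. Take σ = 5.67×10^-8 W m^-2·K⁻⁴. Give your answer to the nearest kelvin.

217 kelvin

At the top of the atmosphere, σT_e⁴ = S(1−α)/4 = 65.58 W m^-2, giving T_e = 184.4 K.
The surface balance (absorbed SW + ε·downward IR = σT_s⁴) with T_a⁴ = T_s⁴/2 reduces to T_s = T_e·[2/(2−ε)]^¼ = 217.4 K.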